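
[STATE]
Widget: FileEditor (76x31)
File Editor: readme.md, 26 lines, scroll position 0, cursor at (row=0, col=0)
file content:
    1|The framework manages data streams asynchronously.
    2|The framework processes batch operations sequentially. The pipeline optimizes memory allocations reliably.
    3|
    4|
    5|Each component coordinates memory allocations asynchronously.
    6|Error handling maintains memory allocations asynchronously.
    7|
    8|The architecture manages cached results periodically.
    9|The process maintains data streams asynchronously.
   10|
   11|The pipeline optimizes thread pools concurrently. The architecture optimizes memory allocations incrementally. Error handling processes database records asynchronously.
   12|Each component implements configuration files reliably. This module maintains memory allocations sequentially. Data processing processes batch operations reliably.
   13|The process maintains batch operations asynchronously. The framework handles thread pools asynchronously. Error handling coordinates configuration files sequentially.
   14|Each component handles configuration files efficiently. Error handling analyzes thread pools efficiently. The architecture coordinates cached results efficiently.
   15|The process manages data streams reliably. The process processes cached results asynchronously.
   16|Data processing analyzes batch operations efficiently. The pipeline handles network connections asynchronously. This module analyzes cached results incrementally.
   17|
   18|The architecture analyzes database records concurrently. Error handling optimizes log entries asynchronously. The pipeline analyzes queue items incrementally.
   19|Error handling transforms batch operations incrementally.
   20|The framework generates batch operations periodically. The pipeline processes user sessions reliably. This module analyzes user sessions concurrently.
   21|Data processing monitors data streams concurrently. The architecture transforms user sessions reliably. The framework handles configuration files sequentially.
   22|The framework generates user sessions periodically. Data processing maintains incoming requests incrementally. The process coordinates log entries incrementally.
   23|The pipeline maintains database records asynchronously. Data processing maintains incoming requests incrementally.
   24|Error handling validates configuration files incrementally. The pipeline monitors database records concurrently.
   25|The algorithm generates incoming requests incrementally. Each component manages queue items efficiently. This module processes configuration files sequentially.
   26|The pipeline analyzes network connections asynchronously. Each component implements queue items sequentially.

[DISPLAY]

█he framework manages data streams asynchronously.                         ▲
The framework processes batch operations sequentially. The pipeline optimiz█
                                                                           ░
                                                                           ░
Each component coordinates memory allocations asynchronously.              ░
Error handling maintains memory allocations asynchronously.                ░
                                                                           ░
The architecture manages cached results periodically.                      ░
The process maintains data streams asynchronously.                         ░
                                                                           ░
The pipeline optimizes thread pools concurrently. The architecture optimize░
Each component implements configuration files reliably. This module maintai░
The process maintains batch operations asynchronously. The framework handle░
Each component handles configuration files efficiently. Error handling anal░
The process manages data streams reliably. The process processes cached res░
Data processing analyzes batch operations efficiently. The pipeline handles░
                                                                           ░
The architecture analyzes database records concurrently. Error handling opt░
Error handling transforms batch operations incrementally.                  ░
The framework generates batch operations periodically. The pipeline process░
Data processing monitors data streams concurrently. The architecture transf░
The framework generates user sessions periodically. Data processing maintai░
The pipeline maintains database records asynchronously. Data processing mai░
Error handling validates configuration files incrementally. The pipeline mo░
The algorithm generates incoming requests incrementally. Each component man░
The pipeline analyzes network connections asynchronously. Each component im░
                                                                           ░
                                                                           ░
                                                                           ░
                                                                           ░
                                                                           ▼


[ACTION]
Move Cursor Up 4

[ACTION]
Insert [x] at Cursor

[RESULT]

x█he framework manages data streams asynchronously.                        ▲
The framework processes batch operations sequentially. The pipeline optimiz█
                                                                           ░
                                                                           ░
Each component coordinates memory allocations asynchronously.              ░
Error handling maintains memory allocations asynchronously.                ░
                                                                           ░
The architecture manages cached results periodically.                      ░
The process maintains data streams asynchronously.                         ░
                                                                           ░
The pipeline optimizes thread pools concurrently. The architecture optimize░
Each component implements configuration files reliably. This module maintai░
The process maintains batch operations asynchronously. The framework handle░
Each component handles configuration files efficiently. Error handling anal░
The process manages data streams reliably. The process processes cached res░
Data processing analyzes batch operations efficiently. The pipeline handles░
                                                                           ░
The architecture analyzes database records concurrently. Error handling opt░
Error handling transforms batch operations incrementally.                  ░
The framework generates batch operations periodically. The pipeline process░
Data processing monitors data streams concurrently. The architecture transf░
The framework generates user sessions periodically. Data processing maintai░
The pipeline maintains database records asynchronously. Data processing mai░
Error handling validates configuration files incrementally. The pipeline mo░
The algorithm generates incoming requests incrementally. Each component man░
The pipeline analyzes network connections asynchronously. Each component im░
                                                                           ░
                                                                           ░
                                                                           ░
                                                                           ░
                                                                           ▼


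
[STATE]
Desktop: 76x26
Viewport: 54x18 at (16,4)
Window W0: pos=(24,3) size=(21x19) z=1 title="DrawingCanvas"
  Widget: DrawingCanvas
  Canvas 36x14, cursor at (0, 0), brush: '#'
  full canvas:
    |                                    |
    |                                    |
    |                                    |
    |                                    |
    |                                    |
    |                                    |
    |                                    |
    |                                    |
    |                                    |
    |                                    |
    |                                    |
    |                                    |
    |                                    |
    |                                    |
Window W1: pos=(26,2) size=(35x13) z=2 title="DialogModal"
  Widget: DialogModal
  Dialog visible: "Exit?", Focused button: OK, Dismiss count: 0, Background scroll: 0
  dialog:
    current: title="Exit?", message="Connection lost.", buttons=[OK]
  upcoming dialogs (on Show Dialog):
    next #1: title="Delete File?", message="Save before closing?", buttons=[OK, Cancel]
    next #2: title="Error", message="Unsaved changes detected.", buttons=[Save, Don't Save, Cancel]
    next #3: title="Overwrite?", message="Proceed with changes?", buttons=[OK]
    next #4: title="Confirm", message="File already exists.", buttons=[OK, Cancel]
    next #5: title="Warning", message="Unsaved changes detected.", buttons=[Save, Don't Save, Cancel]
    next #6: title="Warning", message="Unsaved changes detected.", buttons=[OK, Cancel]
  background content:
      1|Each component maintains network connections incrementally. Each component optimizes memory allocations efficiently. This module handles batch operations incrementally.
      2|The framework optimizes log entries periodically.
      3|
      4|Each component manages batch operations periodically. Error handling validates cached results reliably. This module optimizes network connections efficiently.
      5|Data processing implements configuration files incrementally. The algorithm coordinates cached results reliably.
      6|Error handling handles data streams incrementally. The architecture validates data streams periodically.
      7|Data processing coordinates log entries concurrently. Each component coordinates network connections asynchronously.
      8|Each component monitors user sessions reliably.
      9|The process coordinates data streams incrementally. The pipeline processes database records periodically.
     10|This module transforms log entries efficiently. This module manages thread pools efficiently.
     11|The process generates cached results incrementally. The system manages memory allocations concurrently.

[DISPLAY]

        ┃ ┠─────────────────────────────────┨         
        ┠─┃Each component maintains network ┃         
        ┃+┃The framework optimizes log entri┃         
        ┃ ┃      ┌──────────────────┐       ┃         
        ┃ ┃Each c│      Exit?       │ch oper┃         
        ┃ ┃Data p│ Connection lost. │ config┃         
        ┃ ┃Error │       [OK]       │a strea┃         
        ┃ ┃Data p└──────────────────┘s log e┃         
        ┃ ┃Each component monitors user sess┃         
        ┃ ┃The process coordinates data stre┃         
        ┃ ┗━━━━━━━━━━━━━━━━━━━━━━━━━━━━━━━━━┛         
        ┃                   ┃                         
        ┃                   ┃                         
        ┃                   ┃                         
        ┃                   ┃                         
        ┃                   ┃                         
        ┃                   ┃                         
        ┗━━━━━━━━━━━━━━━━━━━┛                         


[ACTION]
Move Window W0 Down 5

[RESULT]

          ┠─────────────────────────────────┨         
          ┃Each component maintains network ┃         
          ┃The framework optimizes log entri┃         
        ┏━┃      ┌──────────────────┐       ┃         
        ┃ ┃Each c│      Exit?       │ch oper┃         
        ┠─┃Data p│ Connection lost. │ config┃         
        ┃+┃Error │       [OK]       │a strea┃         
        ┃ ┃Data p└──────────────────┘s log e┃         
        ┃ ┃Each component monitors user sess┃         
        ┃ ┃The process coordinates data stre┃         
        ┃ ┗━━━━━━━━━━━━━━━━━━━━━━━━━━━━━━━━━┛         
        ┃                   ┃                         
        ┃                   ┃                         
        ┃                   ┃                         
        ┃                   ┃                         
        ┃                   ┃                         
        ┃                   ┃                         
        ┃                   ┃                         


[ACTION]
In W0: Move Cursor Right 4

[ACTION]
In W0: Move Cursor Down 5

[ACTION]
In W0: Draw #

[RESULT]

          ┠─────────────────────────────────┨         
          ┃Each component maintains network ┃         
          ┃The framework optimizes log entri┃         
        ┏━┃      ┌──────────────────┐       ┃         
        ┃ ┃Each c│      Exit?       │ch oper┃         
        ┠─┃Data p│ Connection lost. │ config┃         
        ┃ ┃Error │       [OK]       │a strea┃         
        ┃ ┃Data p└──────────────────┘s log e┃         
        ┃ ┃Each component monitors user sess┃         
        ┃ ┃The process coordinates data stre┃         
        ┃ ┗━━━━━━━━━━━━━━━━━━━━━━━━━━━━━━━━━┛         
        ┃    #              ┃                         
        ┃                   ┃                         
        ┃                   ┃                         
        ┃                   ┃                         
        ┃                   ┃                         
        ┃                   ┃                         
        ┃                   ┃                         


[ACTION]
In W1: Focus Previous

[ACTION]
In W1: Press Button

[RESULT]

          ┠─────────────────────────────────┨         
          ┃Each component maintains network ┃         
          ┃The framework optimizes log entri┃         
        ┏━┃                                 ┃         
        ┃ ┃Each component manages batch oper┃         
        ┠─┃Data processing implements config┃         
        ┃ ┃Error handling handles data strea┃         
        ┃ ┃Data processing coordinates log e┃         
        ┃ ┃Each component monitors user sess┃         
        ┃ ┃The process coordinates data stre┃         
        ┃ ┗━━━━━━━━━━━━━━━━━━━━━━━━━━━━━━━━━┛         
        ┃    #              ┃                         
        ┃                   ┃                         
        ┃                   ┃                         
        ┃                   ┃                         
        ┃                   ┃                         
        ┃                   ┃                         
        ┃                   ┃                         


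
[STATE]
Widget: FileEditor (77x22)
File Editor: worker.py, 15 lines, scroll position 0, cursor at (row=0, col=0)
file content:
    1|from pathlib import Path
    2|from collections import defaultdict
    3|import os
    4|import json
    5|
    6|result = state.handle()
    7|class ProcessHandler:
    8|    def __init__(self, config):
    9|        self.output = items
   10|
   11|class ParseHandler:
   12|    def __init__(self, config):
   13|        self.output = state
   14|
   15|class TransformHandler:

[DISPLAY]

█rom pathlib import Path                                                    ▲
from collections import defaultdict                                         █
import os                                                                   ░
import json                                                                 ░
                                                                            ░
result = state.handle()                                                     ░
class ProcessHandler:                                                       ░
    def __init__(self, config):                                             ░
        self.output = items                                                 ░
                                                                            ░
class ParseHandler:                                                         ░
    def __init__(self, config):                                             ░
        self.output = state                                                 ░
                                                                            ░
class TransformHandler:                                                     ░
                                                                            ░
                                                                            ░
                                                                            ░
                                                                            ░
                                                                            ░
                                                                            ░
                                                                            ▼


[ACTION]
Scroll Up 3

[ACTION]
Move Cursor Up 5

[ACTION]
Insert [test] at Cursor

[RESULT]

test█rom pathlib import Path                                                ▲
from collections import defaultdict                                         █
import os                                                                   ░
import json                                                                 ░
                                                                            ░
result = state.handle()                                                     ░
class ProcessHandler:                                                       ░
    def __init__(self, config):                                             ░
        self.output = items                                                 ░
                                                                            ░
class ParseHandler:                                                         ░
    def __init__(self, config):                                             ░
        self.output = state                                                 ░
                                                                            ░
class TransformHandler:                                                     ░
                                                                            ░
                                                                            ░
                                                                            ░
                                                                            ░
                                                                            ░
                                                                            ░
                                                                            ▼


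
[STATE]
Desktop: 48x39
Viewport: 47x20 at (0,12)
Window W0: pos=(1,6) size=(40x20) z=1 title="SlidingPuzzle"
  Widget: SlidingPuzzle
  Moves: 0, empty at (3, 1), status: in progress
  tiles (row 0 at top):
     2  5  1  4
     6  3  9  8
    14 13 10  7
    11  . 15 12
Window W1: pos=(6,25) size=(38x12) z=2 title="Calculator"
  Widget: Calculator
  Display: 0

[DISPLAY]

 ┃│  6 │  3 │  9 │  8 │                 ┃      
 ┃├────┼────┼────┼────┤                 ┃      
 ┃│ 14 │ 13 │ 10 │  7 │                 ┃      
 ┃├────┼────┼────┼────┤                 ┃      
 ┃│ 11 │    │ 15 │ 12 │                 ┃      
 ┃└────┴────┴────┴────┘                 ┃      
 ┃Moves: 0                              ┃      
 ┃                                      ┃      
 ┃                                      ┃      
 ┃                                      ┃      
 ┃                                      ┃      
 ┃                                      ┃      
 ┃                                      ┃      
 ┗━━━━┏━━━━━━━━━━━━━━━━━━━━━━━━━━━━━━━━━━━━┓   
      ┃ Calculator                         ┃   
      ┠────────────────────────────────────┨   
      ┃                                   0┃   
      ┃┌───┬───┬───┬───┐                   ┃   
      ┃│ 7 │ 8 │ 9 │ ÷ │                   ┃   
      ┃├───┼───┼───┼───┤                   ┃   


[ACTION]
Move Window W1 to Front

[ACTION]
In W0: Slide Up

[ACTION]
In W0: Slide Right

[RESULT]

 ┃│  6 │  3 │  9 │  8 │                 ┃      
 ┃├────┼────┼────┼────┤                 ┃      
 ┃│ 14 │ 13 │ 10 │  7 │                 ┃      
 ┃├────┼────┼────┼────┤                 ┃      
 ┃│    │ 11 │ 15 │ 12 │                 ┃      
 ┃└────┴────┴────┴────┘                 ┃      
 ┃Moves: 1                              ┃      
 ┃                                      ┃      
 ┃                                      ┃      
 ┃                                      ┃      
 ┃                                      ┃      
 ┃                                      ┃      
 ┃                                      ┃      
 ┗━━━━┏━━━━━━━━━━━━━━━━━━━━━━━━━━━━━━━━━━━━┓   
      ┃ Calculator                         ┃   
      ┠────────────────────────────────────┨   
      ┃                                   0┃   
      ┃┌───┬───┬───┬───┐                   ┃   
      ┃│ 7 │ 8 │ 9 │ ÷ │                   ┃   
      ┃├───┼───┼───┼───┤                   ┃   


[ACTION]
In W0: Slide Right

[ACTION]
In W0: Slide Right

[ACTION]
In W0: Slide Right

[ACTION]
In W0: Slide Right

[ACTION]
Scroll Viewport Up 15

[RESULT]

                                               
                                               
                                               
                                               
                                               
                                               
 ┏━━━━━━━━━━━━━━━━━━━━━━━━━━━━━━━━━━━━━━┓      
 ┃ SlidingPuzzle                        ┃      
 ┠──────────────────────────────────────┨      
 ┃┌────┬────┬────┬────┐                 ┃      
 ┃│  2 │  5 │  1 │  4 │                 ┃      
 ┃├────┼────┼────┼────┤                 ┃      
 ┃│  6 │  3 │  9 │  8 │                 ┃      
 ┃├────┼────┼────┼────┤                 ┃      
 ┃│ 14 │ 13 │ 10 │  7 │                 ┃      
 ┃├────┼────┼────┼────┤                 ┃      
 ┃│    │ 11 │ 15 │ 12 │                 ┃      
 ┃└────┴────┴────┴────┘                 ┃      
 ┃Moves: 1                              ┃      
 ┃                                      ┃      


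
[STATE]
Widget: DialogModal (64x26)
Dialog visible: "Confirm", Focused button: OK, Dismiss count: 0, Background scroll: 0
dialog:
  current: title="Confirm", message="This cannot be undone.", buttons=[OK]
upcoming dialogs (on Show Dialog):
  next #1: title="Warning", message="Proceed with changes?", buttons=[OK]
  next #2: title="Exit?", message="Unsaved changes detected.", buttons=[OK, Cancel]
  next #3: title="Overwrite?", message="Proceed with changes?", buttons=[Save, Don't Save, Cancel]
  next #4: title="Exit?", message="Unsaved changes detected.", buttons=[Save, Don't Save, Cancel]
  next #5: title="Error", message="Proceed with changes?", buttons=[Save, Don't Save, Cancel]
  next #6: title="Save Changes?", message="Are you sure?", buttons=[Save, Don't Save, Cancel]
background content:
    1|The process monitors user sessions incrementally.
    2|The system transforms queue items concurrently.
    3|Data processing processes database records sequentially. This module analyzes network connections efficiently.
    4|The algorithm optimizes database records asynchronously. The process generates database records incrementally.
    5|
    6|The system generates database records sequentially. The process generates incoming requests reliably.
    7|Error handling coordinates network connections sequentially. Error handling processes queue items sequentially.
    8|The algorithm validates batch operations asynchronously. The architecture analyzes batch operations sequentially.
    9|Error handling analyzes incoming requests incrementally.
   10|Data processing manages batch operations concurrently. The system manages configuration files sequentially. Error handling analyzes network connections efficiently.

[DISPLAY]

The process monitors user sessions incrementally.               
The system transforms queue items concurrently.                 
Data processing processes database records sequentially. This mo
The algorithm optimizes database records asynchronously. The pro
                                                                
The system generates database records sequentially. The process 
Error handling coordinates network connections sequentially. Err
The algorithm validates batch operations asynchronously. The arc
Error handling analyzes incoming requests incrementally.        
Data processing manages batch operations concurrently. The syste
                   ┌────────────────────────┐                   
                   │        Confirm         │                   
                   │ This cannot be undone. │                   
                   │          [OK]          │                   
                   └────────────────────────┘                   
                                                                
                                                                
                                                                
                                                                
                                                                
                                                                
                                                                
                                                                
                                                                
                                                                
                                                                


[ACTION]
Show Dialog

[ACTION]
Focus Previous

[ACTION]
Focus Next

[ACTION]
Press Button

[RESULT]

The process monitors user sessions incrementally.               
The system transforms queue items concurrently.                 
Data processing processes database records sequentially. This mo
The algorithm optimizes database records asynchronously. The pro
                                                                
The system generates database records sequentially. The process 
Error handling coordinates network connections sequentially. Err
The algorithm validates batch operations asynchronously. The arc
Error handling analyzes incoming requests incrementally.        
Data processing manages batch operations concurrently. The syste
                                                                
                                                                
                                                                
                                                                
                                                                
                                                                
                                                                
                                                                
                                                                
                                                                
                                                                
                                                                
                                                                
                                                                
                                                                
                                                                


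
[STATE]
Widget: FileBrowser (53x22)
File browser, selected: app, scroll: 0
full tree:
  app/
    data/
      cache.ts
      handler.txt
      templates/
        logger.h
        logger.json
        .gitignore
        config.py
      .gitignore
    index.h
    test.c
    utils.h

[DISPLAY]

> [-] app/                                           
    [+] data/                                        
    index.h                                          
    test.c                                           
    utils.h                                          
                                                     
                                                     
                                                     
                                                     
                                                     
                                                     
                                                     
                                                     
                                                     
                                                     
                                                     
                                                     
                                                     
                                                     
                                                     
                                                     
                                                     


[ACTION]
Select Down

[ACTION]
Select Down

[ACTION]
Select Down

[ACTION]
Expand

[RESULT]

  [-] app/                                           
    [+] data/                                        
    index.h                                          
  > test.c                                           
    utils.h                                          
                                                     
                                                     
                                                     
                                                     
                                                     
                                                     
                                                     
                                                     
                                                     
                                                     
                                                     
                                                     
                                                     
                                                     
                                                     
                                                     
                                                     


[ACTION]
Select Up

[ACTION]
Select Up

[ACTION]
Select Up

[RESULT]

> [-] app/                                           
    [+] data/                                        
    index.h                                          
    test.c                                           
    utils.h                                          
                                                     
                                                     
                                                     
                                                     
                                                     
                                                     
                                                     
                                                     
                                                     
                                                     
                                                     
                                                     
                                                     
                                                     
                                                     
                                                     
                                                     


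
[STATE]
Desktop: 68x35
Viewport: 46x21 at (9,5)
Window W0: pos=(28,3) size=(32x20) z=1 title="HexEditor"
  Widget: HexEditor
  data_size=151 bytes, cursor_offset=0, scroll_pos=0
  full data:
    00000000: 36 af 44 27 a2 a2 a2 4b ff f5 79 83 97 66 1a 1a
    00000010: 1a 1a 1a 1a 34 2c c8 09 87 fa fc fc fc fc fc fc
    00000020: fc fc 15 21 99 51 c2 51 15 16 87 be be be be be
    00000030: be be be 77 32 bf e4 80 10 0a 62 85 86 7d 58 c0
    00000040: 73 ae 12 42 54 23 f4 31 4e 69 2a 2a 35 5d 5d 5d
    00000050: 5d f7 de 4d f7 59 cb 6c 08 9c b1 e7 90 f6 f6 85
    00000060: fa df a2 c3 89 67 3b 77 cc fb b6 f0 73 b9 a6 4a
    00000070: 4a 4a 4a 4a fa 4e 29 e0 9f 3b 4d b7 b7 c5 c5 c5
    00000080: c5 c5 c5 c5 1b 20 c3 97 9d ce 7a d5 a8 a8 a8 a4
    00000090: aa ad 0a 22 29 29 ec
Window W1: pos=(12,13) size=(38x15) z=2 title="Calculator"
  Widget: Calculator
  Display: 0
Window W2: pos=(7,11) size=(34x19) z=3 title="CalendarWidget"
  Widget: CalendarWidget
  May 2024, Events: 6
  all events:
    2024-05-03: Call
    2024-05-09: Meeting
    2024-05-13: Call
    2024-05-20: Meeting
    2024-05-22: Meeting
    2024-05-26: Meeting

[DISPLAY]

                   ┠──────────────────────────
                   ┃00000000  36 af 44 27 a2 a
                   ┃00000010  1a 1a 1a 1a 34 2
                   ┃00000020  fc fc 15 21 99 5
                   ┃00000030  be be be 77 32 b
                   ┃00000040  73 ae 12 42 54 2
━━━━━━━━━━━━━━━━━━━━━━━━━━━━━━━┓ f7 de 4d f7 5
CalendarWidget                 ┃ df a2 c3 89 6
───────────────────────────────┨━━━━━━━━┓ fa 4
           May 2024            ┃        ┃ 1b 2
o Tu We Th Fr Sa Su            ┃────────┨ 29 2
      1  2  3*  4  5           ┃       0┃     
6  7  8  9* 10 11 12           ┃        ┃     
3* 14 15 16 17 18 19           ┃        ┃     
0* 21 22* 23 24 25 26*         ┃        ┃     
7 28 29 30 31                  ┃        ┃     
                               ┃        ┃     
                               ┃        ┃━━━━━
                               ┃        ┃     
                               ┃        ┃     
                               ┃        ┃     


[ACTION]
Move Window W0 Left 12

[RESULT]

       ┠──────────────────────────────┨       
       ┃00000000  36 af 44 27 a2 a2 a2┃       
       ┃00000010  1a 1a 1a 1a 34 2c c8┃       
       ┃00000020  fc fc 15 21 99 51 c2┃       
       ┃00000030  be be be 77 32 bf e4┃       
       ┃00000040  73 ae 12 42 54 23 f4┃       
━━━━━━━━━━━━━━━━━━━━━━━━━━━━━━━┓ 59 cb┃       
CalendarWidget                 ┃ 67 3b┃       
───────────────────────────────┨━━━━━━━━┓     
           May 2024            ┃        ┃     
o Tu We Th Fr Sa Su            ┃────────┨     
      1  2  3*  4  5           ┃       0┃     
6  7  8  9* 10 11 12           ┃        ┃     
3* 14 15 16 17 18 19           ┃        ┃     
0* 21 22* 23 24 25 26*         ┃        ┃     
7 28 29 30 31                  ┃        ┃     
                               ┃        ┃     
                               ┃        ┃     
                               ┃        ┃     
                               ┃        ┃     
                               ┃        ┃     


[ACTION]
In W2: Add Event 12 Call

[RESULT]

       ┠──────────────────────────────┨       
       ┃00000000  36 af 44 27 a2 a2 a2┃       
       ┃00000010  1a 1a 1a 1a 34 2c c8┃       
       ┃00000020  fc fc 15 21 99 51 c2┃       
       ┃00000030  be be be 77 32 bf e4┃       
       ┃00000040  73 ae 12 42 54 23 f4┃       
━━━━━━━━━━━━━━━━━━━━━━━━━━━━━━━┓ 59 cb┃       
CalendarWidget                 ┃ 67 3b┃       
───────────────────────────────┨━━━━━━━━┓     
           May 2024            ┃        ┃     
o Tu We Th Fr Sa Su            ┃────────┨     
      1  2  3*  4  5           ┃       0┃     
6  7  8  9* 10 11 12*          ┃        ┃     
3* 14 15 16 17 18 19           ┃        ┃     
0* 21 22* 23 24 25 26*         ┃        ┃     
7 28 29 30 31                  ┃        ┃     
                               ┃        ┃     
                               ┃        ┃     
                               ┃        ┃     
                               ┃        ┃     
                               ┃        ┃     


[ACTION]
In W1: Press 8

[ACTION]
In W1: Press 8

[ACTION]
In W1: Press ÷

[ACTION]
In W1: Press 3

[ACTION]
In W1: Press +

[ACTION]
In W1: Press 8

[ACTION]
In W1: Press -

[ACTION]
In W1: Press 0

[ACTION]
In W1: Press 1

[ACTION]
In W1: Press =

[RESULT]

       ┠──────────────────────────────┨       
       ┃00000000  36 af 44 27 a2 a2 a2┃       
       ┃00000010  1a 1a 1a 1a 34 2c c8┃       
       ┃00000020  fc fc 15 21 99 51 c2┃       
       ┃00000030  be be be 77 32 bf e4┃       
       ┃00000040  73 ae 12 42 54 23 f4┃       
━━━━━━━━━━━━━━━━━━━━━━━━━━━━━━━┓ 59 cb┃       
CalendarWidget                 ┃ 67 3b┃       
───────────────────────────────┨━━━━━━━━┓     
           May 2024            ┃        ┃     
o Tu We Th Fr Sa Su            ┃────────┨     
      1  2  3*  4  5           ┃33333333┃     
6  7  8  9* 10 11 12*          ┃        ┃     
3* 14 15 16 17 18 19           ┃        ┃     
0* 21 22* 23 24 25 26*         ┃        ┃     
7 28 29 30 31                  ┃        ┃     
                               ┃        ┃     
                               ┃        ┃     
                               ┃        ┃     
                               ┃        ┃     
                               ┃        ┃     
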